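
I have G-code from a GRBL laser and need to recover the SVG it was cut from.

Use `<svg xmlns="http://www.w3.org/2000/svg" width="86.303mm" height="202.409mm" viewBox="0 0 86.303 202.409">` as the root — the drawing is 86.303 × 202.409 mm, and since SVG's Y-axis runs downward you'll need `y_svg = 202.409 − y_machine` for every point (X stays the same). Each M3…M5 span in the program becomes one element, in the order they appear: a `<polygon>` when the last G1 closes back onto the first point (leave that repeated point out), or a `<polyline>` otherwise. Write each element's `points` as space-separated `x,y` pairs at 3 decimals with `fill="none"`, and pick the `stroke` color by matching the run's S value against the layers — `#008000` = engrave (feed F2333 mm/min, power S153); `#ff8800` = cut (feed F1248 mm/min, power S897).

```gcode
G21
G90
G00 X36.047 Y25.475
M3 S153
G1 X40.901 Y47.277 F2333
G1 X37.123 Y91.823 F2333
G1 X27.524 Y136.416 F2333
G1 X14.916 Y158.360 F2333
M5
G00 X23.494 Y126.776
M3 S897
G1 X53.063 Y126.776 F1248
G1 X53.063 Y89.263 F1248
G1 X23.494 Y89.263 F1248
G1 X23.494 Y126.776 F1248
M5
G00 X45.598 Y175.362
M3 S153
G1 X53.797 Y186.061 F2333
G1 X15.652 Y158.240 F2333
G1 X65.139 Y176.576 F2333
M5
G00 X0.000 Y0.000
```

<svg xmlns="http://www.w3.org/2000/svg" width="86.303mm" height="202.409mm" viewBox="0 0 86.303 202.409">
  <polyline points="36.047,176.934 40.901,155.132 37.123,110.586 27.524,65.993 14.916,44.049" fill="none" stroke="#008000"/>
  <polygon points="23.494,75.633 53.063,75.633 53.063,113.146 23.494,113.146" fill="none" stroke="#ff8800"/>
  <polyline points="45.598,27.047 53.797,16.348 15.652,44.169 65.139,25.833" fill="none" stroke="#008000"/>
</svg>

Each laser-on run becomes one SVG element. Flip Y back into SVG space with y_svg = 202.409 − y_machine.

Run 1: power S153 maps to stroke `#008000` (engrave). The run is open, so emit a `<polyline>` with points (Y-flipped): 36.047,176.934 40.901,155.132 37.123,110.586 27.524,65.993 14.916,44.049.

Run 2: the run's S897 means `#ff8800` (cut). The run returns to its start, so emit a `<polygon>` with points (Y-flipped): 23.494,75.633 53.063,75.633 53.063,113.146 23.494,113.146.

Run 3: S153 ⇒ engrave layer `#008000`. The run is open, so emit a `<polyline>` with points (Y-flipped): 45.598,27.047 53.797,16.348 15.652,44.169 65.139,25.833.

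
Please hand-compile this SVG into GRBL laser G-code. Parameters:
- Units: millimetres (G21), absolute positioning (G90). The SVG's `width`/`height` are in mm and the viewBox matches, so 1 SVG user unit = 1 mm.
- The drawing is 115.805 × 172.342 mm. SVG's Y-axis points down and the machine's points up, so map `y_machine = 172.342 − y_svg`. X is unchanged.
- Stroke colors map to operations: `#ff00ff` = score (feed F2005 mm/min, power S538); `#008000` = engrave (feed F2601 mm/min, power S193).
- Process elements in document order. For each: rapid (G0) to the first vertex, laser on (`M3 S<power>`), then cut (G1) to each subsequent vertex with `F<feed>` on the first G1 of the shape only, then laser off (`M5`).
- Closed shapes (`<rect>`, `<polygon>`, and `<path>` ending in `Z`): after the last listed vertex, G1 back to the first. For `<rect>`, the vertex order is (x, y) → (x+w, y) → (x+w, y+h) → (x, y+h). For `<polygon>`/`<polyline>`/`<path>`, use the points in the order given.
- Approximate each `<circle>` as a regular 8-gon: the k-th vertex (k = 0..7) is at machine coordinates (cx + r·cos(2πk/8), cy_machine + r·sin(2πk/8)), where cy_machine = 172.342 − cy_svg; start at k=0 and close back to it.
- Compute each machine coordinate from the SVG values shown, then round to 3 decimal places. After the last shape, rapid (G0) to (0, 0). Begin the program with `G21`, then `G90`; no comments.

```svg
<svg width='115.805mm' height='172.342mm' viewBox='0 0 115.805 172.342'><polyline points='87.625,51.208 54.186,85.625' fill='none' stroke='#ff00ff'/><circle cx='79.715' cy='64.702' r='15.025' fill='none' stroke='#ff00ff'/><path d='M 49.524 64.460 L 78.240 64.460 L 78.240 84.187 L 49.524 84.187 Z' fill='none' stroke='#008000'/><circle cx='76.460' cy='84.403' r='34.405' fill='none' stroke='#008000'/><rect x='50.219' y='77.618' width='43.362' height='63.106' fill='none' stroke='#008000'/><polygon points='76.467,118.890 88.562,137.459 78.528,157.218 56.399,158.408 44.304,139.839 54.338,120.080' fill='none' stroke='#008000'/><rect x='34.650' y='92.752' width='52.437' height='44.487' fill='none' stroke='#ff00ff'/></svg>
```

G21
G90
G0 X87.625 Y121.134
M3 S538
G1 X54.186 Y86.717 F2005
M5
G0 X94.740 Y107.640
M3 S538
G1 X90.339 Y118.264 F2005
G1 X79.715 Y122.665
G1 X69.091 Y118.264
G1 X64.690 Y107.640
G1 X69.091 Y97.016
G1 X79.715 Y92.615
G1 X90.339 Y97.016
G1 X94.740 Y107.640
M5
G0 X49.524 Y107.882
M3 S193
G1 X78.240 Y107.882 F2601
G1 X78.240 Y88.155
G1 X49.524 Y88.155
G1 X49.524 Y107.882
M5
G0 X110.865 Y87.939
M3 S193
G1 X100.788 Y112.267 F2601
G1 X76.460 Y122.344
G1 X52.132 Y112.267
G1 X42.055 Y87.939
G1 X52.132 Y63.611
G1 X76.460 Y53.534
G1 X100.788 Y63.611
G1 X110.865 Y87.939
M5
G0 X50.219 Y94.724
M3 S193
G1 X93.581 Y94.724 F2601
G1 X93.581 Y31.618
G1 X50.219 Y31.618
G1 X50.219 Y94.724
M5
G0 X76.467 Y53.452
M3 S193
G1 X88.562 Y34.883 F2601
G1 X78.528 Y15.124
G1 X56.399 Y13.934
G1 X44.304 Y32.503
G1 X54.338 Y52.262
G1 X76.467 Y53.452
M5
G0 X34.650 Y79.590
M3 S538
G1 X87.087 Y79.590 F2005
G1 X87.087 Y35.103
G1 X34.650 Y35.103
G1 X34.650 Y79.590
M5
G0 X0.000 Y0.000

Since the viewBox matches the mm dimensions, user units are millimetres directly. The only transform is the Y-flip y_m = 172.342 − y_svg.

Shape 1 is a line segment drawn with `<polyline>`. Its stroke #ff00ff means score at S538, F2005. After flipping Y the toolpath is (87.625,121.134) → (54.186,86.717).

Shape 2 is a circle drawn with `<circle>`. Its stroke #ff00ff means score at S538, F2005. After flipping Y the toolpath is (94.740,107.640) → (90.339,118.264) → (79.715,122.665) → (69.091,118.264) → (64.690,107.640) → (69.091,97.016) → (79.715,92.615) → (90.339,97.016) → (94.740,107.640), returning to the start.

Shape 3 is a rectangle drawn with `<path>`. Its stroke #008000 means engrave at S193, F2601. After flipping Y the toolpath is (49.524,107.882) → (78.240,107.882) → (78.240,88.155) → (49.524,88.155) → (49.524,107.882), returning to the start.

Shape 4 is a circle drawn with `<circle>`. Its stroke #008000 means engrave at S193, F2601. After flipping Y the toolpath is (110.865,87.939) → (100.788,112.267) → (76.460,122.344) → (52.132,112.267) → (42.055,87.939) → (52.132,63.611) → (76.460,53.534) → (100.788,63.611) → (110.865,87.939), returning to the start.

Shape 5 is a rectangle drawn with `<rect>`. Its stroke #008000 means engrave at S193, F2601. After flipping Y the toolpath is (50.219,94.724) → (93.581,94.724) → (93.581,31.618) → (50.219,31.618) → (50.219,94.724), returning to the start.

Shape 6 is a regular polygon drawn with `<polygon>`. Its stroke #008000 means engrave at S193, F2601. After flipping Y the toolpath is (76.467,53.452) → (88.562,34.883) → (78.528,15.124) → (56.399,13.934) → (44.304,32.503) → (54.338,52.262) → (76.467,53.452), returning to the start.

Shape 7 is a rectangle drawn with `<rect>`. Its stroke #ff00ff means score at S538, F2005. After flipping Y the toolpath is (34.650,79.590) → (87.087,79.590) → (87.087,35.103) → (34.650,35.103) → (34.650,79.590), returning to the start.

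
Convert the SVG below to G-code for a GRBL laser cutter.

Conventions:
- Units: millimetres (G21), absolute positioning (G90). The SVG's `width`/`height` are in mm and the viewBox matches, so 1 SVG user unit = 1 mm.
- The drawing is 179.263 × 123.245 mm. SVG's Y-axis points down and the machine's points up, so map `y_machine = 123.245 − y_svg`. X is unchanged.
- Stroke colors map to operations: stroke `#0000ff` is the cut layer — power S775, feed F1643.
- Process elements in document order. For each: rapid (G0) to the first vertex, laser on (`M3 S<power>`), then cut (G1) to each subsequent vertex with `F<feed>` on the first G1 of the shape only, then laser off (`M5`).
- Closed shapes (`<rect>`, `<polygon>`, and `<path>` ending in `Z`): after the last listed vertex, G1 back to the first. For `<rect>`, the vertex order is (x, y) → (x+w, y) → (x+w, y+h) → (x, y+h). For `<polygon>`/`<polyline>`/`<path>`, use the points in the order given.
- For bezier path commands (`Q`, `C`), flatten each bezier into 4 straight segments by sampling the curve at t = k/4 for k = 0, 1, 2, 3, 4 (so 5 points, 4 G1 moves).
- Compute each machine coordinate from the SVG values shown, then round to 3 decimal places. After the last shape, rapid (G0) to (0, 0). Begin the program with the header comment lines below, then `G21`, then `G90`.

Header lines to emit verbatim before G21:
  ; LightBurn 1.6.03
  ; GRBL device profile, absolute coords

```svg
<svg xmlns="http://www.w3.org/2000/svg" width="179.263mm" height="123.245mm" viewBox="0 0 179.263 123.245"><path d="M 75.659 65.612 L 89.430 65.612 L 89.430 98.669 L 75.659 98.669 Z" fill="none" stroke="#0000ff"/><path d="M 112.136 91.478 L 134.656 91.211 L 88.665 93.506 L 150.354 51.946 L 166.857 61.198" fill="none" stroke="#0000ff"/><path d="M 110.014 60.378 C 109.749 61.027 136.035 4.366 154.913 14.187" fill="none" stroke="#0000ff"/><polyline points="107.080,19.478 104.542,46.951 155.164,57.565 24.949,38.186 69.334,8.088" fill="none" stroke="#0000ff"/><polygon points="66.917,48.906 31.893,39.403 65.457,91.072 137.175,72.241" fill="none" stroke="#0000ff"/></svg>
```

; LightBurn 1.6.03
; GRBL device profile, absolute coords
G21
G90
G0 X75.659 Y57.633
M3 S775
G1 X89.430 Y57.633 F1643
G1 X89.430 Y24.576
G1 X75.659 Y24.576
G1 X75.659 Y57.633
M5
G0 X112.136 Y31.767
M3 S775
G1 X134.656 Y32.034 F1643
G1 X88.665 Y29.739
G1 X150.354 Y71.299
G1 X166.857 Y62.047
M5
G0 X110.014 Y62.867
M3 S775
G1 X114.263 Y71.192 F1643
G1 X125.285 Y89.402
G1 X139.896 Y105.893
G1 X154.913 Y109.058
M5
G0 X107.080 Y103.767
M3 S775
G1 X104.542 Y76.294 F1643
G1 X155.164 Y65.680
G1 X24.949 Y85.059
G1 X69.334 Y115.157
M5
G0 X66.917 Y74.339
M3 S775
G1 X31.893 Y83.842 F1643
G1 X65.457 Y32.173
G1 X137.175 Y51.004
G1 X66.917 Y74.339
M5
G0 X0.000 Y0.000

Since the viewBox matches the mm dimensions, user units are millimetres directly. The only transform is the Y-flip y_m = 123.245 − y_svg.

Shape 1 is a rectangle drawn with `<path>`. Its stroke #0000ff means cut at S775, F1643. After flipping Y the toolpath is (75.659,57.633) → (89.430,57.633) → (89.430,24.576) → (75.659,24.576) → (75.659,57.633), returning to the start.

Shape 2 is a open polyline drawn with `<path>`. Its stroke #0000ff means cut at S775, F1643. After flipping Y the toolpath is (112.136,31.767) → (134.656,32.034) → (88.665,29.739) → (150.354,71.299) → (166.857,62.047).

Shape 3 is a cubic bezier drawn with `<path>`. Its stroke #0000ff means cut at S775, F1643. After flipping Y the toolpath is (110.014,62.867) → (114.263,71.192) → (125.285,89.402) → (139.896,105.893) → (154.913,109.058).

Shape 4 is a open polyline drawn with `<polyline>`. Its stroke #0000ff means cut at S775, F1643. After flipping Y the toolpath is (107.080,103.767) → (104.542,76.294) → (155.164,65.680) → (24.949,85.059) → (69.334,115.157).

Shape 5 is a closed polygon drawn with `<polygon>`. Its stroke #0000ff means cut at S775, F1643. After flipping Y the toolpath is (66.917,74.339) → (31.893,83.842) → (65.457,32.173) → (137.175,51.004) → (66.917,74.339), returning to the start.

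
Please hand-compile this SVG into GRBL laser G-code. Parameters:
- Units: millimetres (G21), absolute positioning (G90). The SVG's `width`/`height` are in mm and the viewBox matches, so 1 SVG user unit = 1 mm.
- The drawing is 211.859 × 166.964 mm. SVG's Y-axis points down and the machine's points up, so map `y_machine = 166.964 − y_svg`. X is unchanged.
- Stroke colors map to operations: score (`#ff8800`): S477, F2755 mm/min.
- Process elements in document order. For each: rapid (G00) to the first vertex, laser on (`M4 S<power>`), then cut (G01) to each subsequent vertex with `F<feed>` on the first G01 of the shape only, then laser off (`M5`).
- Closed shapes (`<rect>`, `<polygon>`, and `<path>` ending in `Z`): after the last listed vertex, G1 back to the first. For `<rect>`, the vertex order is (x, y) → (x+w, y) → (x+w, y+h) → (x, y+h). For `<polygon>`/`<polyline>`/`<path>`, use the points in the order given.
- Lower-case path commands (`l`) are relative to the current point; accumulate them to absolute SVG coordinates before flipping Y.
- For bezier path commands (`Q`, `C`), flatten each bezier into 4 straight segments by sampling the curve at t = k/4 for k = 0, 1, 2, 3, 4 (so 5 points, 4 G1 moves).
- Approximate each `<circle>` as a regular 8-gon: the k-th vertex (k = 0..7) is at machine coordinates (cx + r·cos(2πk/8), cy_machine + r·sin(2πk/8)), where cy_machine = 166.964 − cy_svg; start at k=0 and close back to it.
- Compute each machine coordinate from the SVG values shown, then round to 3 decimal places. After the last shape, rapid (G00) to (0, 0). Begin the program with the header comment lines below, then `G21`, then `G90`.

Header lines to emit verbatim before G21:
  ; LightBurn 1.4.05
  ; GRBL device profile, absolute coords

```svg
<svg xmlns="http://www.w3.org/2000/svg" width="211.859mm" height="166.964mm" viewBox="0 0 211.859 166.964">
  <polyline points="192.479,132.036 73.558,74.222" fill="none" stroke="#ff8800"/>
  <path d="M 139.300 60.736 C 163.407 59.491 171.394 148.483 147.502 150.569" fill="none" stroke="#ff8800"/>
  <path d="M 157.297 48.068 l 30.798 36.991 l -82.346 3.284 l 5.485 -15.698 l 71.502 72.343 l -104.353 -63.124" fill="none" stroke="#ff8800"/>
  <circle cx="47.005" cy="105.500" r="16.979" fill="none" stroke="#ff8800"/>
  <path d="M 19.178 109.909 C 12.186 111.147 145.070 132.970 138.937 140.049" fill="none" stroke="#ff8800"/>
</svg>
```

; LightBurn 1.4.05
; GRBL device profile, absolute coords
G21
G90
G00 X192.479 Y34.928
M4 S477
G01 X73.558 Y92.742 F2755
M5
G00 X139.300 Y106.228
M4 S477
G01 X154.112 Y93.010 F2755
G01 X161.401 Y62.561
G01 X159.690 Y31.487
G01 X147.502 Y16.395
M5
G00 X157.297 Y118.896
M4 S477
G01 X188.095 Y81.905 F2755
G01 X105.749 Y78.621
G01 X111.234 Y94.319
G01 X182.736 Y21.976
G01 X78.383 Y85.100
M5
G00 X63.984 Y61.464
M4 S477
G01 X59.011 Y73.470 F2755
G01 X47.005 Y78.443
G01 X34.999 Y73.470
G01 X30.026 Y61.464
G01 X34.999 Y49.458
G01 X47.005 Y44.485
G01 X59.011 Y49.458
G01 X63.984 Y61.464
M5
G00 X19.178 Y57.055
M4 S477
G01 X35.803 Y52.819 F2755
G01 X78.735 Y44.175
G01 X121.829 Y34.437
G01 X138.937 Y26.915
M5
G00 X0.000 Y0.000

viewBox `0 0 211.859 166.964` with mm width/height → 1 unit = 1 mm. Flip: y_m = 166.964 − y_svg.

**Shape 1** — `<polyline>` line segment, stroke `#ff8800` → score (S477, F2755). Machine vertices: (192.479,34.928) → (73.558,92.742). Open path.

**Shape 2** — `<path>` cubic bezier, stroke `#ff8800` → score (S477, F2755). Control points (SVG): P0=(139.300,60.736), P1=(163.407,59.491), P2=(171.394,148.483), P3=(147.502,150.569); sampled at t=k/4. Machine vertices: (139.300,106.228) → (154.112,93.010) → (161.401,62.561) → (159.690,31.487) → (147.502,16.395). Open path.

**Shape 3** — `<path>` open polyline, stroke `#ff8800` → score (S477, F2755). Machine vertices: (157.297,118.896) → (188.095,81.905) → (105.749,78.621) → (111.234,94.319) → (182.736,21.976) → (78.383,85.100). Open path.

**Shape 4** — `<circle>` circle, stroke `#ff8800` → score (S477, F2755). Machine vertices: (63.984,61.464) → (59.011,73.470) → (47.005,78.443) → (34.999,73.470) → (30.026,61.464) → (34.999,49.458) → (47.005,44.485) → (59.011,49.458) → (63.984,61.464). Closed: final G1 returns to the first vertex.

**Shape 5** — `<path>` cubic bezier, stroke `#ff8800` → score (S477, F2755). Control points (SVG): P0=(19.178,109.909), P1=(12.186,111.147), P2=(145.070,132.970), P3=(138.937,140.049); sampled at t=k/4. Machine vertices: (19.178,57.055) → (35.803,52.819) → (78.735,44.175) → (121.829,34.437) → (138.937,26.915). Open path.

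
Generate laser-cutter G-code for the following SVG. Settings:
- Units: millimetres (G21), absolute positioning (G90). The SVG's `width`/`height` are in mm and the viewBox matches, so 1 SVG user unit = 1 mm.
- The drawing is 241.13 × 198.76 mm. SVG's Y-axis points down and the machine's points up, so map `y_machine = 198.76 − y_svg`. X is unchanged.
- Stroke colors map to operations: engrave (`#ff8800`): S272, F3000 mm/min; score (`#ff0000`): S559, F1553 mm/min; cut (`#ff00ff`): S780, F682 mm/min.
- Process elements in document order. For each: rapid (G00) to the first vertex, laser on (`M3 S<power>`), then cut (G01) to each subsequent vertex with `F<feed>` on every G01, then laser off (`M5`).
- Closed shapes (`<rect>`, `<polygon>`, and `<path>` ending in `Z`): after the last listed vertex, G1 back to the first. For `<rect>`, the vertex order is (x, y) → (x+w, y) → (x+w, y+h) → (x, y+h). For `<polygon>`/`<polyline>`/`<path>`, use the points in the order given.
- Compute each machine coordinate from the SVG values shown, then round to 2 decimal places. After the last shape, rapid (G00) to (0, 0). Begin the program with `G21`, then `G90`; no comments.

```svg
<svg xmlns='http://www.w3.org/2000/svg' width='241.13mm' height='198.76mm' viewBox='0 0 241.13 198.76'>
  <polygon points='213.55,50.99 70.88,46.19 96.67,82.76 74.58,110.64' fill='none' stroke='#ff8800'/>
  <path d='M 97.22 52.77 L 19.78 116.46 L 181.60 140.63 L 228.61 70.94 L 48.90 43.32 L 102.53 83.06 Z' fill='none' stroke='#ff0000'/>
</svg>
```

viewBox `0 0 241.13 198.76` with mm width/height → 1 unit = 1 mm. Flip: y_m = 198.76 − y_svg.

**Shape 1** — `<polygon>` closed polygon, stroke `#ff8800` → engrave (S272, F3000). Machine vertices: (213.55,147.77) → (70.88,152.57) → (96.67,116.00) → (74.58,88.12) → (213.55,147.77). Closed: final G1 returns to the first vertex.

**Shape 2** — `<path>` closed polygon, stroke `#ff0000` → score (S559, F1553). Machine vertices: (97.22,145.99) → (19.78,82.30) → (181.60,58.13) → (228.61,127.82) → (48.90,155.44) → (102.53,115.70) → (97.22,145.99). Closed: final G1 returns to the first vertex.

G21
G90
G00 X213.55 Y147.77
M3 S272
G01 X70.88 Y152.57 F3000
G01 X96.67 Y116.00 F3000
G01 X74.58 Y88.12 F3000
G01 X213.55 Y147.77 F3000
M5
G00 X97.22 Y145.99
M3 S559
G01 X19.78 Y82.30 F1553
G01 X181.60 Y58.13 F1553
G01 X228.61 Y127.82 F1553
G01 X48.90 Y155.44 F1553
G01 X102.53 Y115.70 F1553
G01 X97.22 Y145.99 F1553
M5
G00 X0.00 Y0.00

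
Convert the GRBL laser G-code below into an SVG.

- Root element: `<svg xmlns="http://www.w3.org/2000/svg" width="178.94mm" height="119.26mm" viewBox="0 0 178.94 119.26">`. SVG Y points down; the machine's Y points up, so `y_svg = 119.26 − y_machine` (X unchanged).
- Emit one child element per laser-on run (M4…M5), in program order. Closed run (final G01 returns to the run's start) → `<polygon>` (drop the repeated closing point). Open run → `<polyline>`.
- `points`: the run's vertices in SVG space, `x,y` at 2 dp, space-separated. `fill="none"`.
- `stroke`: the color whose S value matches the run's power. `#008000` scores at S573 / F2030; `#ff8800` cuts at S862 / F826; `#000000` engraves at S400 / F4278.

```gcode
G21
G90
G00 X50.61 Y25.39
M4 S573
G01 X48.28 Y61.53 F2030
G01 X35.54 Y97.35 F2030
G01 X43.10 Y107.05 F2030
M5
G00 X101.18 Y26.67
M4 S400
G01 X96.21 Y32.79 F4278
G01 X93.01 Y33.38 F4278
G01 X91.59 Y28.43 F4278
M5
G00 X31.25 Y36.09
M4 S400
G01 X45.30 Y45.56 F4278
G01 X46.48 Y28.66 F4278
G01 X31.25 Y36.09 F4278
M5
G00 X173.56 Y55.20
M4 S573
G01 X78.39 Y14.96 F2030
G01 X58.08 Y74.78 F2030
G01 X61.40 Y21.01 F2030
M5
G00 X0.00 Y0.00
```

y_svg = 119.26 − y_m.

[1] S573→`#008000` (score); open run; points: 50.61,93.87 48.28,57.73 35.54,21.91 43.10,12.21

[2] S400→`#000000` (engrave); open run; points: 101.18,92.59 96.21,86.47 93.01,85.88 91.59,90.83

[3] S400→`#000000` (engrave); closed run; points: 31.25,83.17 45.30,73.70 46.48,90.60

[4] S573→`#008000` (score); open run; points: 173.56,64.06 78.39,104.30 58.08,44.48 61.40,98.25

<svg xmlns="http://www.w3.org/2000/svg" width="178.94mm" height="119.26mm" viewBox="0 0 178.94 119.26">
  <polyline points="50.61,93.87 48.28,57.73 35.54,21.91 43.10,12.21" fill="none" stroke="#008000"/>
  <polyline points="101.18,92.59 96.21,86.47 93.01,85.88 91.59,90.83" fill="none" stroke="#000000"/>
  <polygon points="31.25,83.17 45.30,73.70 46.48,90.60" fill="none" stroke="#000000"/>
  <polyline points="173.56,64.06 78.39,104.30 58.08,44.48 61.40,98.25" fill="none" stroke="#008000"/>
</svg>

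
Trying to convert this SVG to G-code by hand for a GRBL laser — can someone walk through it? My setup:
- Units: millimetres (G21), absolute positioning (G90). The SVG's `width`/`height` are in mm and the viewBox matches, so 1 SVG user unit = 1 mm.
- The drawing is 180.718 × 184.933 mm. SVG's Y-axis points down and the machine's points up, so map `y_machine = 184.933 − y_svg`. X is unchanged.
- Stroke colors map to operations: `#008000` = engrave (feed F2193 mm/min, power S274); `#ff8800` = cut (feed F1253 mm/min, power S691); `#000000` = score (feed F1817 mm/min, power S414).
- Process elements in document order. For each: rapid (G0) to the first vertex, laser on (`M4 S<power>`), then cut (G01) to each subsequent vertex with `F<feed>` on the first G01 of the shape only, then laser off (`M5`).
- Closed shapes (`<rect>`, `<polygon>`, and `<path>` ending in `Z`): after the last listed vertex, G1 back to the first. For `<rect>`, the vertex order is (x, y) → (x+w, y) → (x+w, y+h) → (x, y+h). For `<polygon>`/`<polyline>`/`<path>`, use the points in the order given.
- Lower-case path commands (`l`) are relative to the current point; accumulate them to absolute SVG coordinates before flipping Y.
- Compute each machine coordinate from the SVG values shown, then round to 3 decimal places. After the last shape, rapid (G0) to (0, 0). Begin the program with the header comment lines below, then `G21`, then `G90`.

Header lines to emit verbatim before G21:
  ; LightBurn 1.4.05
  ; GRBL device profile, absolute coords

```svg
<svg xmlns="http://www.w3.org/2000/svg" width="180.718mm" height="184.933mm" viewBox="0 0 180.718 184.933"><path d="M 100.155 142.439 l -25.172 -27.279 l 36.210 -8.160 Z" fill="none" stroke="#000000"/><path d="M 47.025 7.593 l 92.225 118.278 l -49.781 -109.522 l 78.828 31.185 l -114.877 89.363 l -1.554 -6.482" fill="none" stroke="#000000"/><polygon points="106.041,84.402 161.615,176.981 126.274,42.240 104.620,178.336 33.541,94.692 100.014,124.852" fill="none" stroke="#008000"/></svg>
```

viewBox `0 0 180.718 184.933` with mm width/height → 1 unit = 1 mm. Flip: y_m = 184.933 − y_svg.

**Shape 1** — `<path>` regular polygon, stroke `#000000` → score (S414, F1817). Machine vertices: (100.155,42.494) → (74.983,69.773) → (111.193,77.933) → (100.155,42.494). Closed: final G1 returns to the first vertex.

**Shape 2** — `<path>` open polyline, stroke `#000000` → score (S414, F1817). Machine vertices: (47.025,177.340) → (139.250,59.062) → (89.469,168.584) → (168.297,137.399) → (53.420,48.036) → (51.866,54.518). Open path.

**Shape 3** — `<polygon>` closed polygon, stroke `#008000` → engrave (S274, F2193). Machine vertices: (106.041,100.531) → (161.615,7.952) → (126.274,142.693) → (104.620,6.597) → (33.541,90.241) → (100.014,60.081) → (106.041,100.531). Closed: final G1 returns to the first vertex.

; LightBurn 1.4.05
; GRBL device profile, absolute coords
G21
G90
G0 X100.155 Y42.494
M4 S414
G01 X74.983 Y69.773 F1817
G01 X111.193 Y77.933
G01 X100.155 Y42.494
M5
G0 X47.025 Y177.340
M4 S414
G01 X139.250 Y59.062 F1817
G01 X89.469 Y168.584
G01 X168.297 Y137.399
G01 X53.420 Y48.036
G01 X51.866 Y54.518
M5
G0 X106.041 Y100.531
M4 S274
G01 X161.615 Y7.952 F2193
G01 X126.274 Y142.693
G01 X104.620 Y6.597
G01 X33.541 Y90.241
G01 X100.014 Y60.081
G01 X106.041 Y100.531
M5
G0 X0.000 Y0.000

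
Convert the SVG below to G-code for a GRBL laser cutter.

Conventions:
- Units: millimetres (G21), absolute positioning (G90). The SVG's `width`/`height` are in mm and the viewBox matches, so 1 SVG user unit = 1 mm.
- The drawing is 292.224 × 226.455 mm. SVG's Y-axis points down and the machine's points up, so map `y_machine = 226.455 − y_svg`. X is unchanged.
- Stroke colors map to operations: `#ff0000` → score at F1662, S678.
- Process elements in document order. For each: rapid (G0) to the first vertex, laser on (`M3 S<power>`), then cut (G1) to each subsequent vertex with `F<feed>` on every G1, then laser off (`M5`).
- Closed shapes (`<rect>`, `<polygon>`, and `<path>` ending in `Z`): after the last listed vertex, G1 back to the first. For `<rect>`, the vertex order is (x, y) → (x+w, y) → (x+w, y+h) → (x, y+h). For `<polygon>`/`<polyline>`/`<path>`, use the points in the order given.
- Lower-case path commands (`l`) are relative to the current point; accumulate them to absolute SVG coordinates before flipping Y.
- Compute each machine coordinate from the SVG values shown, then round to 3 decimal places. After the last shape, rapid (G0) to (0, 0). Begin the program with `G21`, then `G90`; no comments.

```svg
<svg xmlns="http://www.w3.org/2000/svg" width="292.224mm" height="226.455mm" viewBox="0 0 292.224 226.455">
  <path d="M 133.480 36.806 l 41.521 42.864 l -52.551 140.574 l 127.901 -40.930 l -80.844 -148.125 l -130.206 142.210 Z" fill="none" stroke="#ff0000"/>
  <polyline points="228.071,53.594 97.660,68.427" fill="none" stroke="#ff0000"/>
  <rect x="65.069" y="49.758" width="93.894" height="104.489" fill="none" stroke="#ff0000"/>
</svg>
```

viewBox `0 0 292.224 226.455` with mm width/height → 1 unit = 1 mm. Flip: y_m = 226.455 − y_svg.

**Shape 1** — `<path>` closed polygon, stroke `#ff0000` → score (S678, F1662). Machine vertices: (133.480,189.649) → (175.001,146.785) → (122.450,6.211) → (250.351,47.141) → (169.507,195.266) → (39.301,53.056) → (133.480,189.649). Closed: final G1 returns to the first vertex.

**Shape 2** — `<polyline>` line segment, stroke `#ff0000` → score (S678, F1662). Machine vertices: (228.071,172.861) → (97.660,158.028). Open path.

**Shape 3** — `<rect>` rectangle, stroke `#ff0000` → score (S678, F1662). Machine vertices: (65.069,176.697) → (158.963,176.697) → (158.963,72.208) → (65.069,72.208) → (65.069,176.697). Closed: final G1 returns to the first vertex.

G21
G90
G0 X133.480 Y189.649
M3 S678
G1 X175.001 Y146.785 F1662
G1 X122.450 Y6.211 F1662
G1 X250.351 Y47.141 F1662
G1 X169.507 Y195.266 F1662
G1 X39.301 Y53.056 F1662
G1 X133.480 Y189.649 F1662
M5
G0 X228.071 Y172.861
M3 S678
G1 X97.660 Y158.028 F1662
M5
G0 X65.069 Y176.697
M3 S678
G1 X158.963 Y176.697 F1662
G1 X158.963 Y72.208 F1662
G1 X65.069 Y72.208 F1662
G1 X65.069 Y176.697 F1662
M5
G0 X0.000 Y0.000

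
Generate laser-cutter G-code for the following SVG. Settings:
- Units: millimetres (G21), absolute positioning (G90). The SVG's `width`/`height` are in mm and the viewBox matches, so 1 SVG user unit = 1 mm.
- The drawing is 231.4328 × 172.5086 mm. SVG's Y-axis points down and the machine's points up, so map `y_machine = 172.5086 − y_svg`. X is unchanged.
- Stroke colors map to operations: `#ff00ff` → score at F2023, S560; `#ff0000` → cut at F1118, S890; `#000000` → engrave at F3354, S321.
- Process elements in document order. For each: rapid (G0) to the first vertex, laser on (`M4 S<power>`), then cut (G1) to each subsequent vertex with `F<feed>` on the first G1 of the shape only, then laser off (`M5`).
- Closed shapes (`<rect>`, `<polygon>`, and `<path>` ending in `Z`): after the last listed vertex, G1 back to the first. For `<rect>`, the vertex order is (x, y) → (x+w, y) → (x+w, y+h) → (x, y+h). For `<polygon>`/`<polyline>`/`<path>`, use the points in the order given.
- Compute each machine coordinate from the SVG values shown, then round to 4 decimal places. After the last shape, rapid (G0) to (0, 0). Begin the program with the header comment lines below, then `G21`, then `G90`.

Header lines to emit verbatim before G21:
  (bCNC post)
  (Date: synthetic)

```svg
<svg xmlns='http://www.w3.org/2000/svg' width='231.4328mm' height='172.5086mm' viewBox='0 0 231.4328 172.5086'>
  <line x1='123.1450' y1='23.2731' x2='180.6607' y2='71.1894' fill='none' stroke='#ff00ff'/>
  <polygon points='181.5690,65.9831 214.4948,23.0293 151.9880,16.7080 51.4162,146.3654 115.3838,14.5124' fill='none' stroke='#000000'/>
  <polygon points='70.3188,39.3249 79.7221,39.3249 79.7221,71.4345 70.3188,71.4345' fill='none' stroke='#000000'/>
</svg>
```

1 u = 1 mm; y_m = 172.5086 − y.

[1] `<line>` line segment, #ff00ff→score S560 F2023: (123.1450,149.2355) → (180.6607,101.3192)

[2] `<polygon>` closed polygon, #000000→engrave S321 F3354: (181.5690,106.5255) → (214.4948,149.4793) → (151.9880,155.8006) → (51.4162,26.1432) → (115.3838,157.9962) → (181.5690,106.5255) (closed)

[3] `<polygon>` rectangle, #000000→engrave S321 F3354: (70.3188,133.1837) → (79.7221,133.1837) → (79.7221,101.0741) → (70.3188,101.0741) → (70.3188,133.1837) (closed)

(bCNC post)
(Date: synthetic)
G21
G90
G0 X123.1450 Y149.2355
M4 S560
G1 X180.6607 Y101.3192 F2023
M5
G0 X181.5690 Y106.5255
M4 S321
G1 X214.4948 Y149.4793 F3354
G1 X151.9880 Y155.8006
G1 X51.4162 Y26.1432
G1 X115.3838 Y157.9962
G1 X181.5690 Y106.5255
M5
G0 X70.3188 Y133.1837
M4 S321
G1 X79.7221 Y133.1837 F3354
G1 X79.7221 Y101.0741
G1 X70.3188 Y101.0741
G1 X70.3188 Y133.1837
M5
G0 X0.0000 Y0.0000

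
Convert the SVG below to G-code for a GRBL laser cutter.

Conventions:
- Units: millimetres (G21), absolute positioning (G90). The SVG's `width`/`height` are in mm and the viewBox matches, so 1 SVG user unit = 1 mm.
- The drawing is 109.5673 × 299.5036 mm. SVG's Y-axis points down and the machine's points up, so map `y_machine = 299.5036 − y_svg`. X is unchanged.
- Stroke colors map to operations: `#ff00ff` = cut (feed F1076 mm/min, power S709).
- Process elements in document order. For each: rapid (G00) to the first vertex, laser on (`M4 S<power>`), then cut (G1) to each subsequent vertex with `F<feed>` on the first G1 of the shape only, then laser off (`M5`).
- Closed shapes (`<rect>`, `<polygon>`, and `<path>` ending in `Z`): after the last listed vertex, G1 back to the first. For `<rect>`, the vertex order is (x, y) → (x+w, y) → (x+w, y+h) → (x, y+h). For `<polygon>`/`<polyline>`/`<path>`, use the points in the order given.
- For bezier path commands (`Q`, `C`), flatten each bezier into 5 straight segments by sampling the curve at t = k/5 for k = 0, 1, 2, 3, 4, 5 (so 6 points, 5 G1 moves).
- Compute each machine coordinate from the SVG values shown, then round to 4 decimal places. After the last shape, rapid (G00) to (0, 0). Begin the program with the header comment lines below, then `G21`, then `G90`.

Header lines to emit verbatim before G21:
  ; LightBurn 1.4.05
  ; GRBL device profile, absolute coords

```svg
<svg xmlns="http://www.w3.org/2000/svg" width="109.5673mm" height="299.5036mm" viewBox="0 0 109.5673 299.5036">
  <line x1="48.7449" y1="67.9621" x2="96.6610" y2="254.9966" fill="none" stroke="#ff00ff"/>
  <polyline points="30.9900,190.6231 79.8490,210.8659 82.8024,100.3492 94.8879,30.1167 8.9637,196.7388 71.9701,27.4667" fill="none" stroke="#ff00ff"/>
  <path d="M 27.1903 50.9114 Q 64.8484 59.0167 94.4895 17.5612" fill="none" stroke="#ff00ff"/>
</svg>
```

; LightBurn 1.4.05
; GRBL device profile, absolute coords
G21
G90
G00 X48.7449 Y231.5415
M4 S709
G1 X96.6610 Y44.5070 F1076
M5
G00 X30.9900 Y108.8805
M4 S709
G1 X79.8490 Y88.6377 F1076
G1 X82.8024 Y199.1544
G1 X94.8879 Y269.3869
G1 X8.9637 Y102.7648
G1 X71.9701 Y272.0369
M5
G00 X27.1903 Y248.5922
M4 S709
G1 X41.9329 Y247.3325 F1076
G1 X56.0341 Y250.0377
G1 X69.4939 Y256.7077
G1 X82.3124 Y267.3426
G1 X94.4895 Y281.9424
M5
G00 X0.0000 Y0.0000

1 u = 1 mm; y_m = 299.5036 − y.

[1] `<line>` line segment, #ff00ff→cut S709 F1076: (48.7449,231.5415) → (96.6610,44.5070)

[2] `<polyline>` open polyline, #ff00ff→cut S709 F1076: (30.9900,108.8805) → (79.8490,88.6377) → (82.8024,199.1544) → (94.8879,269.3869) → (8.9637,102.7648) → (71.9701,272.0369)

[3] `<path>` quadratic bezier, #ff00ff→cut S709 F1076: (27.1903,248.5922) → (41.9329,247.3325) → (56.0341,250.0377) → (69.4939,256.7077) → (82.3124,267.3426) → (94.4895,281.9424)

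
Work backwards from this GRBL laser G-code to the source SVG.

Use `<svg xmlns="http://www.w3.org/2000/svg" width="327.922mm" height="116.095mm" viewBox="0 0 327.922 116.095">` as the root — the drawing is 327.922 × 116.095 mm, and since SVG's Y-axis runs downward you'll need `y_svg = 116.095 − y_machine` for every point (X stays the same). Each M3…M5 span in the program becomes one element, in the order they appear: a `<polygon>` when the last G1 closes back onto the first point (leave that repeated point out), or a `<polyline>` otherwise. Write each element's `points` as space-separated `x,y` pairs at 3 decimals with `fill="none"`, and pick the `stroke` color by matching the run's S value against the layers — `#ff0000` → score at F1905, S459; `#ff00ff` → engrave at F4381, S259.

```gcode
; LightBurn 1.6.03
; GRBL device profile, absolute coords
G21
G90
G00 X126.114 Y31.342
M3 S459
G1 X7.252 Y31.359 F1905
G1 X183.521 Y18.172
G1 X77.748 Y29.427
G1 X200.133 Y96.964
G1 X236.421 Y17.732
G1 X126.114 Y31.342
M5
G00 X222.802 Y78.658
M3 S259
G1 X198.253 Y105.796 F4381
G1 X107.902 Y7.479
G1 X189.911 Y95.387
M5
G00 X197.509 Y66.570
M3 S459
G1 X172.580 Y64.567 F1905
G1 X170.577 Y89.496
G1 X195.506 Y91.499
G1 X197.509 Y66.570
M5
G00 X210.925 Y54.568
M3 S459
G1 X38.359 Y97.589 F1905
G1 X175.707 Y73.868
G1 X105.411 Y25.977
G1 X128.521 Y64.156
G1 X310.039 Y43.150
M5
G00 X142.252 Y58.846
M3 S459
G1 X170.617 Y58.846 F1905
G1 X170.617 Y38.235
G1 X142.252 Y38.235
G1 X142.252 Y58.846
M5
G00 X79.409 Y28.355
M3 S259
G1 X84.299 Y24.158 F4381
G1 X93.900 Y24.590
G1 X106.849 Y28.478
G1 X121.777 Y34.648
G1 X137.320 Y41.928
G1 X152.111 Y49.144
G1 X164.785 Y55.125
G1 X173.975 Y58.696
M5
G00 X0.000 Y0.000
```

Machine Y-up, SVG Y-down with viewBox height 116.095, so y_svg = 116.095 − y_machine; X carries over.

Run 1: the run's S459 means `#ff0000` (score). The run returns to its start, so emit a `<polygon>` with points (Y-flipped): 126.114,84.753 7.252,84.736 183.521,97.923 77.748,86.668 200.133,19.131 236.421,98.363.

Run 2: S259 ⇒ engrave layer `#ff00ff`. The run is open, so emit a `<polyline>` with points (Y-flipped): 222.802,37.437 198.253,10.299 107.902,108.616 189.911,20.708.

Run 3: power S459 maps to stroke `#ff0000` (score). The run returns to its start, so emit a `<polygon>` with points (Y-flipped): 197.509,49.525 172.580,51.528 170.577,26.599 195.506,24.596.

Run 4: the run's S459 means `#ff0000` (score). The run is open, so emit a `<polyline>` with points (Y-flipped): 210.925,61.527 38.359,18.506 175.707,42.227 105.411,90.118 128.521,51.939 310.039,72.945.

Run 5: the run's S459 means `#ff0000` (score). The run returns to its start, so emit a `<polygon>` with points (Y-flipped): 142.252,57.249 170.617,57.249 170.617,77.860 142.252,77.860.

Run 6: power S259 maps to stroke `#ff00ff` (engrave). The run is open, so emit a `<polyline>` with points (Y-flipped): 79.409,87.740 84.299,91.937 93.900,91.505 106.849,87.617 121.777,81.447 137.320,74.167 152.111,66.951 164.785,60.970 173.975,57.399.

<svg xmlns="http://www.w3.org/2000/svg" width="327.922mm" height="116.095mm" viewBox="0 0 327.922 116.095">
  <polygon points="126.114,84.753 7.252,84.736 183.521,97.923 77.748,86.668 200.133,19.131 236.421,98.363" fill="none" stroke="#ff0000"/>
  <polyline points="222.802,37.437 198.253,10.299 107.902,108.616 189.911,20.708" fill="none" stroke="#ff00ff"/>
  <polygon points="197.509,49.525 172.580,51.528 170.577,26.599 195.506,24.596" fill="none" stroke="#ff0000"/>
  <polyline points="210.925,61.527 38.359,18.506 175.707,42.227 105.411,90.118 128.521,51.939 310.039,72.945" fill="none" stroke="#ff0000"/>
  <polygon points="142.252,57.249 170.617,57.249 170.617,77.860 142.252,77.860" fill="none" stroke="#ff0000"/>
  <polyline points="79.409,87.740 84.299,91.937 93.900,91.505 106.849,87.617 121.777,81.447 137.320,74.167 152.111,66.951 164.785,60.970 173.975,57.399" fill="none" stroke="#ff00ff"/>
</svg>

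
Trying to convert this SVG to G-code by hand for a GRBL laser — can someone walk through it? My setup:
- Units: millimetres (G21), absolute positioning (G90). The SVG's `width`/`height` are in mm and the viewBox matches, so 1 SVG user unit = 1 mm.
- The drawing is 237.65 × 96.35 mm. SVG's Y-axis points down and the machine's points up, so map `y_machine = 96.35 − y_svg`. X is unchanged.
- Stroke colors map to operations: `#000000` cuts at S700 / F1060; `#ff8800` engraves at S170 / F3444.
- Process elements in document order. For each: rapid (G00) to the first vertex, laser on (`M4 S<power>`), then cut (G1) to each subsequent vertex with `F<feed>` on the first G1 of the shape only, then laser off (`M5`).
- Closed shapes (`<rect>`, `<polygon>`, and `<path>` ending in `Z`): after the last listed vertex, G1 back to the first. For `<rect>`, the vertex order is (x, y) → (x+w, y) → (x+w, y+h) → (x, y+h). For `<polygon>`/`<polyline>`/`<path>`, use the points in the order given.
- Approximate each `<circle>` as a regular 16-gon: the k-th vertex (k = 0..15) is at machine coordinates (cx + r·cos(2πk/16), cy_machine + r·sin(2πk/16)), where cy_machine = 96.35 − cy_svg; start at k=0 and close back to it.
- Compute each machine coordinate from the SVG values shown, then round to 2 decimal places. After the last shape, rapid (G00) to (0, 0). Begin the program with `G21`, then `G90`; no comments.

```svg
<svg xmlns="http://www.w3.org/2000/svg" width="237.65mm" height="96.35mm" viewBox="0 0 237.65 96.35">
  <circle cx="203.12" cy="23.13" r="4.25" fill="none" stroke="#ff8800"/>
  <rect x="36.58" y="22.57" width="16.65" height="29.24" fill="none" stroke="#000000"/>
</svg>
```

viewBox `0 0 237.65 96.35` with mm width/height → 1 unit = 1 mm. Flip: y_m = 96.35 − y_svg.

**Shape 1** — `<circle>` circle, stroke `#ff8800` → engrave (S170, F3444). Machine vertices: (207.37,73.22) → (207.05,74.85) → (206.13,76.23) → (204.75,77.15) → (203.12,77.47) → (201.49,77.15) → (200.11,76.23) → (199.19,74.85) → (198.87,73.22) → (199.19,71.59) → (200.11,70.21) → (201.49,69.29) → (203.12,68.97) → (204.75,69.29) → (206.13,70.21) → (207.05,71.59) → (207.37,73.22). Closed: final G1 returns to the first vertex.

**Shape 2** — `<rect>` rectangle, stroke `#000000` → cut (S700, F1060). Machine vertices: (36.58,73.78) → (53.23,73.78) → (53.23,44.54) → (36.58,44.54) → (36.58,73.78). Closed: final G1 returns to the first vertex.

G21
G90
G00 X207.37 Y73.22
M4 S170
G1 X207.05 Y74.85 F3444
G1 X206.13 Y76.23
G1 X204.75 Y77.15
G1 X203.12 Y77.47
G1 X201.49 Y77.15
G1 X200.11 Y76.23
G1 X199.19 Y74.85
G1 X198.87 Y73.22
G1 X199.19 Y71.59
G1 X200.11 Y70.21
G1 X201.49 Y69.29
G1 X203.12 Y68.97
G1 X204.75 Y69.29
G1 X206.13 Y70.21
G1 X207.05 Y71.59
G1 X207.37 Y73.22
M5
G00 X36.58 Y73.78
M4 S700
G1 X53.23 Y73.78 F1060
G1 X53.23 Y44.54
G1 X36.58 Y44.54
G1 X36.58 Y73.78
M5
G00 X0.00 Y0.00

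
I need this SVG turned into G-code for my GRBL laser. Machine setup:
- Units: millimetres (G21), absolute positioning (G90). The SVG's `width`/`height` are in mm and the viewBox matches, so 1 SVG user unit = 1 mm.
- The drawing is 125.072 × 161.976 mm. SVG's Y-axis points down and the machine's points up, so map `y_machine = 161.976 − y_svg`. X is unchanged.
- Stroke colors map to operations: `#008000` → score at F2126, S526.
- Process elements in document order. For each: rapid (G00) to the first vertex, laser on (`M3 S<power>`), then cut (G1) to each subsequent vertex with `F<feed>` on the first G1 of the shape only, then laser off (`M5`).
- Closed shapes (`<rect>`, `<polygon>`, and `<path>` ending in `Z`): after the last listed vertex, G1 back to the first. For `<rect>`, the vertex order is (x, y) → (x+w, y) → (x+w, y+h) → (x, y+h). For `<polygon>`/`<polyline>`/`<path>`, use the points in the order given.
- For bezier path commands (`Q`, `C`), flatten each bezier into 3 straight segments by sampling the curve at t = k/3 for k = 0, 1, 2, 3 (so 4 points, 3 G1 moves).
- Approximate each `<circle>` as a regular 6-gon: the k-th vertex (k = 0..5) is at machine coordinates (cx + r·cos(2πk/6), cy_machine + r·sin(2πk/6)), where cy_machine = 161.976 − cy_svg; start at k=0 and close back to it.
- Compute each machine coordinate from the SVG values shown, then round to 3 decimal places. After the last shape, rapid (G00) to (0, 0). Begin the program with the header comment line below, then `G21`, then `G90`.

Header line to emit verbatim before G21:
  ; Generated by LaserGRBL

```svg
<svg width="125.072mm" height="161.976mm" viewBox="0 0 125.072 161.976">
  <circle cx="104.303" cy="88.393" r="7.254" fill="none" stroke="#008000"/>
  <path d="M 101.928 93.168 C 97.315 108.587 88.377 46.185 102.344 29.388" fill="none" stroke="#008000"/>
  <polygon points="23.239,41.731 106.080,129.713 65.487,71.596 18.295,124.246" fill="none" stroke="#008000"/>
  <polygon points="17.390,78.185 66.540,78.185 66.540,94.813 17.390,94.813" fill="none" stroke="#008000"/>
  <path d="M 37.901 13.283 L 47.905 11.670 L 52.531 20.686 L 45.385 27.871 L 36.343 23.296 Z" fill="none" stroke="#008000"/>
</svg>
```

; Generated by LaserGRBL
G21
G90
G00 X111.557 Y73.583
M3 S526
G1 X107.930 Y79.865 F2126
G1 X100.676 Y79.865
G1 X97.049 Y73.583
G1 X100.676 Y67.301
G1 X107.930 Y67.301
G1 X111.557 Y73.583
M5
G00 X101.928 Y68.808
M3 S526
G1 X96.882 Y74.758 F2126
G1 X95.003 Y105.161
G1 X102.344 Y132.588
M5
G00 X23.239 Y120.245
M3 S526
G1 X106.080 Y32.263 F2126
G1 X65.487 Y90.380
G1 X18.295 Y37.730
G1 X23.239 Y120.245
M5
G00 X17.390 Y83.791
M3 S526
G1 X66.540 Y83.791 F2126
G1 X66.540 Y67.163
G1 X17.390 Y67.163
G1 X17.390 Y83.791
M5
G00 X37.901 Y148.693
M3 S526
G1 X47.905 Y150.306 F2126
G1 X52.531 Y141.290
G1 X45.385 Y134.105
G1 X36.343 Y138.680
G1 X37.901 Y148.693
M5
G00 X0.000 Y0.000

Since the viewBox matches the mm dimensions, user units are millimetres directly. The only transform is the Y-flip y_m = 161.976 − y_svg.

Shape 1 is a circle drawn with `<circle>`. Its stroke #008000 means score at S526, F2126. After flipping Y the toolpath is (111.557,73.583) → (107.930,79.865) → (100.676,79.865) → (97.049,73.583) → (100.676,67.301) → (107.930,67.301) → (111.557,73.583), returning to the start.

Shape 2 is a cubic bezier drawn with `<path>`. Its stroke #008000 means score at S526, F2126. After flipping Y the toolpath is (101.928,68.808) → (96.882,74.758) → (95.003,105.161) → (102.344,132.588).

Shape 3 is a closed polygon drawn with `<polygon>`. Its stroke #008000 means score at S526, F2126. After flipping Y the toolpath is (23.239,120.245) → (106.080,32.263) → (65.487,90.380) → (18.295,37.730) → (23.239,120.245), returning to the start.

Shape 4 is a rectangle drawn with `<polygon>`. Its stroke #008000 means score at S526, F2126. After flipping Y the toolpath is (17.390,83.791) → (66.540,83.791) → (66.540,67.163) → (17.390,67.163) → (17.390,83.791), returning to the start.

Shape 5 is a regular polygon drawn with `<path>`. Its stroke #008000 means score at S526, F2126. After flipping Y the toolpath is (37.901,148.693) → (47.905,150.306) → (52.531,141.290) → (45.385,134.105) → (36.343,138.680) → (37.901,148.693), returning to the start.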